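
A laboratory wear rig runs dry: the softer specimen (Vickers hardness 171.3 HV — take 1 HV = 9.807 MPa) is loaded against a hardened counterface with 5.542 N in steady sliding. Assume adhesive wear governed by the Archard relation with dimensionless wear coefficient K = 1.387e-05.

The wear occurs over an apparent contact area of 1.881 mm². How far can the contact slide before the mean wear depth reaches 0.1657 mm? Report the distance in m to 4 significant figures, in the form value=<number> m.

value=6812 m

Every step keeps full float precision. The intermediates are displayed rounded; one final rounding, at four significant digits.
Convert: Hardness H = 171.3 HV × 9.807 MPa/HV = 1680 MPa = 1.680e+09 Pa.
Convert: Contact area A = 1.881 mm² = 1.881e-06 m².
Convert: Depth limit h_lim = 0.1657 mm = 1.657e-04 m.
Collected in SI base units: W = 5.542 N, H = 1.680e+09 Pa, K = 1.387e-05.
Wearable volume V_lim = h_lim·A = 1.657e-04 · 1.881e-06 = 3.117e-10 m³.
Inverting, life L = V_lim·H/(K·W) = 3.117e-10 · 1.680e+09 / (1.387e-05 · 5.542) = 6812 m.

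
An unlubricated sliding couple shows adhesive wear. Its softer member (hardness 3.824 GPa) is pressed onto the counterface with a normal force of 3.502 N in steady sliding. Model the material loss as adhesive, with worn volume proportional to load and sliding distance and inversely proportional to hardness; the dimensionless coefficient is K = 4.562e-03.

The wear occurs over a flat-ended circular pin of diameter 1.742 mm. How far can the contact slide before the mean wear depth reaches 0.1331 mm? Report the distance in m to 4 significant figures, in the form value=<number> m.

value=75.93 m

Intermediates appear rounded; every step keeps full float precision, and a single final rounding to 4 significant digits.
Convert: Hardness H = 3.824 GPa = 3.824e+09 Pa.
Convert: Pin diameter d = 1.742 mm = 0.001742 m. Contact area A = π·d²/4 = π·(0.001742 m)²/4 = 2.383e-06 m².
Convert: Depth limit h_lim = 0.1331 mm = 1.331e-04 m.
As SI base values: W = 3.502 N, H = 3.824e+09 Pa, K = 4.562e-03.
Permissible volume V_lim = h_lim·A = 1.331e-04 · 2.383e-06 = 3.172e-10 m³.
Life L = V_lim·H/(K·W) = 3.172e-10 · 3.824e+09 / (4.562e-03 · 3.502) = 75.93 m.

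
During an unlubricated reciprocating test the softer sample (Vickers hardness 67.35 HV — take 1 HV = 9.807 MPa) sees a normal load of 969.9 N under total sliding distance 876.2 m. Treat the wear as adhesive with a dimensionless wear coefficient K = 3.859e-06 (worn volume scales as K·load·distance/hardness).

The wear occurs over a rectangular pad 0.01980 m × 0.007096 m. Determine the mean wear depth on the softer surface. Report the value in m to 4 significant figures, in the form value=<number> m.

value=3.534e-05 m

Every step holds exact precision — intermediates are shown rounded, and rounded just once to four significant figures.
Hardness H = 67.35 HV × 9.807 MPa/HV = 660.5 MPa = 6.605e+08 Pa.
Contact area A = 0.01980 m × 0.007096 m = 1.405e-04 m².
Collected in SI base units: W = 969.9 N, H = 6.605e+08 Pa, K = 3.859e-06.
Archard relation: V = K·W·L/H = 3.859e-06 · 969.9 · 876.2 / 6.605e+08 = 4.965e-09 m³.
Mean depth h = V/A = 4.965e-09 / 1.405e-04 = 3.534e-05 m.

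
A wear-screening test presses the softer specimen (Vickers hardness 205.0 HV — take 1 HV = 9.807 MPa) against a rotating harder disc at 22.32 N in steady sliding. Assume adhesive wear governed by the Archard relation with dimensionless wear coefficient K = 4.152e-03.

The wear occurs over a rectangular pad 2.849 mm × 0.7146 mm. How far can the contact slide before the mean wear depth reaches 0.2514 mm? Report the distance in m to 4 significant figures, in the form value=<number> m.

value=11.10 m

The intermediates are displayed rounded — all arithmetic keeps full precision; one final rounding to four significant digits.
Convert: Hardness H = 205.0 HV × 9.807 MPa/HV = 2010 MPa = 2.010e+09 Pa.
Convert: Pad sides 2.849 mm × 0.7146 mm = 2.849e-03 m × 7.146e-04 m. Contact area A = 2.849e-03 m × 7.146e-04 m = 2.036e-06 m².
Convert: Depth limit h_lim = 0.2514 mm = 2.514e-04 m.
Collected in SI base units: W = 22.32 N, H = 2.010e+09 Pa, K = 4.152e-03.
Limit volume V_lim = h_lim·A = 2.514e-04 · 2.036e-06 = 5.118e-10 m³.
Sliding life L = V_lim·H/(K·W) = 5.118e-10 · 2.010e+09 / (4.152e-03 · 22.32) = 11.10 m.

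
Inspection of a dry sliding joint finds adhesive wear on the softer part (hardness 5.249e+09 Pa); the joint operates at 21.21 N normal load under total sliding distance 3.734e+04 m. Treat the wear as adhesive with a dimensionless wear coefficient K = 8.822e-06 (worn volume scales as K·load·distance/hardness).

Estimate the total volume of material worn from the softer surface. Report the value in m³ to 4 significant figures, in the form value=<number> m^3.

value=1.331e-09 m^3

The algebra keeps full precision — intermediate values are displayed rounded, and rounded once at the end, at four significant digits.
Collected in SI base units: W = 21.21 N, H = 5.249e+09 Pa, K = 8.822e-06.
Archard relation: V = K·W·L/H = 8.822e-06 · 21.21 · 3.734e+04 / 5.249e+09 = 1.331e-09 m³.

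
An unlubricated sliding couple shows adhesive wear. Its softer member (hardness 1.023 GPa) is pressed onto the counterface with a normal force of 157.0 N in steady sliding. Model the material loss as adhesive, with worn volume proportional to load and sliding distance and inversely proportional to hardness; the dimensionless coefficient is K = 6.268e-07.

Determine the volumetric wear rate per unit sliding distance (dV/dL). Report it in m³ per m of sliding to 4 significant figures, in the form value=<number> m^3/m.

Intermediates are printed rounded — each operation maintains full float precision. Rounded just once, at 4 significant figures.
Convert: Hardness H = 1.023 GPa = 1.023e+09 Pa.
Collected in SI base units: W = 157.0 N, H = 1.023e+09 Pa, K = 6.268e-07.
The wear rate dV/dL = K·W/H (independent of L): 6.268e-07 · 157.0 / 1.023e+09 = 9.620e-14 m³/m.

value=9.620e-14 m^3/m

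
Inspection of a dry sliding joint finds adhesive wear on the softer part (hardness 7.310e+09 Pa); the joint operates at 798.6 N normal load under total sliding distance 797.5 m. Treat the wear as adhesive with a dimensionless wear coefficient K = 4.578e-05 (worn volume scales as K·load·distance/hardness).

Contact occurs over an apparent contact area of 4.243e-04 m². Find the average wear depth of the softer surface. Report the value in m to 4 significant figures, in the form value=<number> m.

value=9.400e-06 m

Shown intermediates are rounded — every step runs at full precision. Rounded just once to four significant figures.
Collected in SI base units: W = 798.6 N, H = 7.310e+09 Pa, K = 4.578e-05.
Apply Archard: V = K·W·L/H = 4.578e-05 · 798.6 · 797.5 / 7.310e+09 = 3.989e-09 m³.
Average depth h = V/A = 3.989e-09 / 4.243e-04 = 9.400e-06 m.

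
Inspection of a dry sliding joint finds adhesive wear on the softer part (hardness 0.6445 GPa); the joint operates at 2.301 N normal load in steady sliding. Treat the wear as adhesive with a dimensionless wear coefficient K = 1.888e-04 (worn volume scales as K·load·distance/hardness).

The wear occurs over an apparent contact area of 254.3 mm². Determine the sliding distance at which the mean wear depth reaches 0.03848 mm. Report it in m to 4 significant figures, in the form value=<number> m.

value=1.452e+04 m

Each operation carries full precision — displayed values are rounded, and one last rounding: four significant figures.
Convert: Hardness H = 0.6445 GPa = 6.445e+08 Pa.
Convert: Contact area A = 254.3 mm² = 2.543e-04 m².
Convert: Depth limit h_lim = 0.03848 mm = 3.848e-05 m.
Expressed in SI base units: W = 2.301 N, H = 6.445e+08 Pa, K = 1.888e-04.
Allowed volume V_lim = h_lim·A = 3.848e-05 · 2.543e-04 = 9.785e-09 m³.
So the life L = V_lim·H/(K·W) = 9.785e-09 · 6.445e+08 / (1.888e-04 · 2.301) = 1.452e+04 m.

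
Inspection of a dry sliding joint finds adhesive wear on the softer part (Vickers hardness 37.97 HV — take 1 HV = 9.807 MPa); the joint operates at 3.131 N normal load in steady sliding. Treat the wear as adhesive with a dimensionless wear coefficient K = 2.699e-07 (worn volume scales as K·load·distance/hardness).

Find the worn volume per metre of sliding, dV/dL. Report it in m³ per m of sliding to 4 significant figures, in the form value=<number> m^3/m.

All arithmetic maintains exact precision — intermediate values are printed rounded. Rounded just once, at 4 significant digits.
Convert: Hardness H = 37.97 HV × 9.807 MPa/HV = 372.4 MPa = 3.724e+08 Pa.
As SI base values: W = 3.131 N, H = 3.724e+08 Pa, K = 2.699e-07.
Volumetric rate dV/dL = K·W/H: 2.699e-07 · 3.131 / 3.724e+08 = 2.269e-15 m³/m.

value=2.269e-15 m^3/m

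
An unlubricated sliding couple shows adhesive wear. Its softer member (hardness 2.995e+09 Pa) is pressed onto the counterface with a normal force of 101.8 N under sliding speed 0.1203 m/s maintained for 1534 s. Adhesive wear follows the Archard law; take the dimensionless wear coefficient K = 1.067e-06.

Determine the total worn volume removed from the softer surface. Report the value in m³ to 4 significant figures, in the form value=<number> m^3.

value=6.693e-12 m^3

Intermediate values are printed rounded; all working math holds exact precision, and rounded just once, at 4 significant figures.
Path length L = v·t = 0.1203 m/s × 1534 s = 184.5 m.
As SI base values: W = 101.8 N, H = 2.995e+09 Pa, K = 1.067e-06.
By Archard's law, V = K·W·L/H = 1.067e-06 · 101.8 · 184.5 / 2.995e+09 = 6.693e-12 m³.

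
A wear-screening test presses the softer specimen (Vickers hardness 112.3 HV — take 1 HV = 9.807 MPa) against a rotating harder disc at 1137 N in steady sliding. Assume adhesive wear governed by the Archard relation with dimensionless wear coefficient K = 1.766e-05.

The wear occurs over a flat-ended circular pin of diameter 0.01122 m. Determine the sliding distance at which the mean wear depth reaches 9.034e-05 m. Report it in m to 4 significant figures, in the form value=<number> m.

value=489.9 m

All arithmetic holds exact precision — the intermediates are displayed rounded; rounded once at the end, at 4 significant digits.
Convert: Hardness H = 112.3 HV × 9.807 MPa/HV = 1101 MPa = 1.101e+09 Pa.
Convert: Contact area A = π·d²/4 = π·(0.01122 m)²/4 = 9.887e-05 m².
In SI base units: W = 1137 N, H = 1.101e+09 Pa, K = 1.766e-05.
Allowed volume V_lim = h_lim·A = 9.034e-05 · 9.887e-05 = 8.932e-09 m³.
Sliding life L = V_lim·H/(K·W) = 8.932e-09 · 1.101e+09 / (1.766e-05 · 1137) = 489.9 m.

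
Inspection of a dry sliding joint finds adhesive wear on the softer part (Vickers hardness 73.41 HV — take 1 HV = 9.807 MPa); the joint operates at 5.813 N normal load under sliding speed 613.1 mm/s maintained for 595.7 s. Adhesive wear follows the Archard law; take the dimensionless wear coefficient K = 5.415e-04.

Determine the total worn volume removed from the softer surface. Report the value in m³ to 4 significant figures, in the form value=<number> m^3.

All working math holds exact precision — shown intermediates are rounded, and one last rounding, at 4 significant digits.
Sliding speed v = 613.1 mm/s = 0.6131 m/s. Distance covered L = v·t = 0.6131 m/s × 595.7 s = 365.2 m.
Hardness H = 73.41 HV × 9.807 MPa/HV = 719.9 MPa = 7.199e+08 Pa.
In SI base units, W = 5.813 N, H = 7.199e+08 Pa, K = 5.415e-04.
Wear volume V = K·W·L/H = 5.415e-04 · 5.813 · 365.2 / 7.199e+08 = 1.597e-09 m³.

value=1.597e-09 m^3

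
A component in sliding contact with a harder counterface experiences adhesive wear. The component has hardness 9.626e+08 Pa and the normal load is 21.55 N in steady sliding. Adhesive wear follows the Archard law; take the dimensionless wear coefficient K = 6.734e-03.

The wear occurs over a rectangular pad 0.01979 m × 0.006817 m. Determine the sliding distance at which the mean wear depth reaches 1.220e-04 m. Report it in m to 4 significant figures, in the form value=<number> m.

Every step maintains full float precision; printed values are rounded. Rounded once at the end to 4 significant digits.
Contact area A = 0.01979 m × 0.006817 m = 1.349e-04 m².
Expressed in SI base units: W = 21.55 N, H = 9.626e+08 Pa, K = 6.734e-03.
Limit volume V_lim = h_lim·A = 1.220e-04 · 1.349e-04 = 1.646e-08 m³.
Inverting, life L = V_lim·H/(K·W) = 1.646e-08 · 9.626e+08 / (6.734e-03 · 21.55) = 109.2 m.

value=109.2 m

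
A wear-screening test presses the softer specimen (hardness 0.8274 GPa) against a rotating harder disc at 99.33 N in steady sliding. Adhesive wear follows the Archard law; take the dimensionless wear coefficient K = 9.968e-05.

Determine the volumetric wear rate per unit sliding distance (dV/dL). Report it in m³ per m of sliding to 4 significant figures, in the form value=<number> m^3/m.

The intermediates are printed rounded. All arithmetic runs at exact precision; a lone final rounding to 4 significant figures.
Convert: Hardness H = 0.8274 GPa = 8.274e+08 Pa.
Working in SI base units: W = 99.33 N, H = 8.274e+08 Pa, K = 9.968e-05.
Wear rate dV/dL = K·W/H: 9.968e-05 · 99.33 / 8.274e+08 = 1.197e-11 m³/m.

value=1.197e-11 m^3/m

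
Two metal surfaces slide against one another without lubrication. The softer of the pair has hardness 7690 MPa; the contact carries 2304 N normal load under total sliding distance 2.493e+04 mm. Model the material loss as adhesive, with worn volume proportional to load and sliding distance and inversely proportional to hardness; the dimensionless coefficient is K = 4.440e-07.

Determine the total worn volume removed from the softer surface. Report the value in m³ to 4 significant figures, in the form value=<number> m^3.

value=3.316e-12 m^3

Intermediate values are shown rounded. Every step holds full precision. Rounded just once, at 4 significant digits.
Convert: Sliding distance L = 2.493e+04 mm = 24.93 m.
Convert: Hardness H = 7690 MPa = 7.690e+09 Pa.
Restated in SI base units: W = 2304 N, H = 7.690e+09 Pa, K = 4.440e-07.
Archard volume V = K·W·L/H = 4.440e-07 · 2304 · 24.93 / 7.690e+09 = 3.316e-12 m³.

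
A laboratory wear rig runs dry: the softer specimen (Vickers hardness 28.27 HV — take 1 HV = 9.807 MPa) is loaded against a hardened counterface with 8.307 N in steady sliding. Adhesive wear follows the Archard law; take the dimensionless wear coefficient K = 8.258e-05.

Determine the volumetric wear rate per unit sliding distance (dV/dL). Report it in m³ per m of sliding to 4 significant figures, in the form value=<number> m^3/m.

value=2.474e-12 m^3/m

All working math maintains exact precision, and the intermediates are shown rounded. Rounded just once, at 4 significant figures.
Convert: Hardness H = 28.27 HV × 9.807 MPa/HV = 277.2 MPa = 2.772e+08 Pa.
Expressed in SI base units: W = 8.307 N, H = 2.772e+08 Pa, K = 8.258e-05.
Wear rate dV/dL = K·W/H: 8.258e-05 · 8.307 / 2.772e+08 = 2.474e-12 m³/m.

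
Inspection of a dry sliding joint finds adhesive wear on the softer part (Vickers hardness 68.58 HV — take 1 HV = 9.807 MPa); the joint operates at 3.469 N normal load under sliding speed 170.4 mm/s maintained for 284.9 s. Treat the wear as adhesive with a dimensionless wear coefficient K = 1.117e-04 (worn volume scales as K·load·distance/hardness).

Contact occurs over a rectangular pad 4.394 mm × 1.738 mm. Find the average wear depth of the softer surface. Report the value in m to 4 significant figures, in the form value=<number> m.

Intermediate values are shown rounded; every step keeps full precision — a single final rounding to four significant figures.
Sliding speed v = 170.4 mm/s = 0.1704 m/s. The distance L = v·t = 0.1704 m/s × 284.9 s = 48.55 m.
Hardness H = 68.58 HV × 9.807 MPa/HV = 672.6 MPa = 6.726e+08 Pa.
Pad sides 4.394 mm × 1.738 mm = 0.004394 m × 0.001738 m. Contact area A = 0.004394 m × 0.001738 m = 7.637e-06 m².
Restated in SI base units: W = 3.469 N, H = 6.726e+08 Pa, K = 1.117e-04.
By Archard's law, V = K·W·L/H = 1.117e-04 · 3.469 · 48.55 / 6.726e+08 = 2.797e-11 m³.
Mean wear depth h = V/A = 2.797e-11 / 7.637e-06 = 3.662e-06 m.

value=3.662e-06 m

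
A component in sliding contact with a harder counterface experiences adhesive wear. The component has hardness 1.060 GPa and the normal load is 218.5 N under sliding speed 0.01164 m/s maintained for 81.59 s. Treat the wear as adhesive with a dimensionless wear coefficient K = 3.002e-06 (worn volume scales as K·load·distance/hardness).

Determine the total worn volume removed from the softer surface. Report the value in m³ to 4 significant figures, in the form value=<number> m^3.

value=5.877e-13 m^3

The intermediates appear rounded. The algebra runs at full precision; rounded once at the end, at 4 significant digits.
Convert: The distance L = v·t = 0.01164 m/s × 81.59 s = 0.9497 m.
Convert: Hardness H = 1.060 GPa = 1.060e+09 Pa.
Working in SI base units: W = 218.5 N, H = 1.060e+09 Pa, K = 3.002e-06.
Archard volume V = K·W·L/H = 3.002e-06 · 218.5 · 0.9497 / 1.060e+09 = 5.877e-13 m³.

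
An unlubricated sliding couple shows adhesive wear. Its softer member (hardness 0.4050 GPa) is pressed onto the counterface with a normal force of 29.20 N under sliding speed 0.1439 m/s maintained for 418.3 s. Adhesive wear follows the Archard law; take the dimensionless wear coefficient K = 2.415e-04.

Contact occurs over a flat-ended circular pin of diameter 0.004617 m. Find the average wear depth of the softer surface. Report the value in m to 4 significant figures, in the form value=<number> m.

value=6.260e-05 m

All arithmetic keeps full float precision. Intermediate values are shown rounded. Rounded once at the end: 4 significant figures.
Convert: Total distance L = v·t = 0.1439 m/s × 418.3 s = 60.19 m.
Convert: Hardness H = 0.4050 GPa = 4.050e+08 Pa.
Convert: Contact area A = π·d²/4 = π·(0.004617 m)²/4 = 1.674e-05 m².
In SI base units, W = 29.20 N, H = 4.050e+08 Pa, K = 2.415e-04.
The Archard volume V = K·W·L/H = 2.415e-04 · 29.20 · 60.19 / 4.050e+08 = 1.048e-09 m³.
Mean wear depth h = V/A = 1.048e-09 / 1.674e-05 = 6.260e-05 m.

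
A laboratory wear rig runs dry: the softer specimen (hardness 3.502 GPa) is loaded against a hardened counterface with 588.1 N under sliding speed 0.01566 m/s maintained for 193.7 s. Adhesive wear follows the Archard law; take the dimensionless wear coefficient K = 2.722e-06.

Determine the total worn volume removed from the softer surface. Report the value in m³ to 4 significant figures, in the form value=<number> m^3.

The computation maintains full float precision — the intermediates appear rounded; a lone final rounding, at four significant digits.
Distance covered L = v·t = 0.01566 m/s × 193.7 s = 3.033 m.
Hardness H = 3.502 GPa = 3.502e+09 Pa.
As SI base values: W = 588.1 N, H = 3.502e+09 Pa, K = 2.722e-06.
Volume removed: V = K·W·L/H = 2.722e-06 · 588.1 · 3.033 / 3.502e+09 = 1.387e-12 m³.

value=1.387e-12 m^3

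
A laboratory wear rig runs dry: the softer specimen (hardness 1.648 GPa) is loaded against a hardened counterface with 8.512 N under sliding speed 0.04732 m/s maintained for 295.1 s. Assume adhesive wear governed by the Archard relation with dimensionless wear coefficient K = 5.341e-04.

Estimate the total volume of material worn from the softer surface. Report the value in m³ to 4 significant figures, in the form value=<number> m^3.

value=3.852e-11 m^3

Each operation holds full float precision — intermediate values are printed rounded — rounded just once to 4 significant figures.
The distance L = v·t = 0.04732 m/s × 295.1 s = 13.96 m.
Hardness H = 1.648 GPa = 1.648e+09 Pa.
In SI base units: W = 8.512 N, H = 1.648e+09 Pa, K = 5.341e-04.
The Archard volume V = K·W·L/H = 5.341e-04 · 8.512 · 13.96 / 1.648e+09 = 3.852e-11 m³.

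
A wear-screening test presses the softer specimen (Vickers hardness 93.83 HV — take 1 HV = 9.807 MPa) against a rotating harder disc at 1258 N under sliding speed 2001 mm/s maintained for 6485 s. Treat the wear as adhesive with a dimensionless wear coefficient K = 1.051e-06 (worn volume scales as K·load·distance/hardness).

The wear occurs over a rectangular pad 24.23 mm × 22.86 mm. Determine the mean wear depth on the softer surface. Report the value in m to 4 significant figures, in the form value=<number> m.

value=3.366e-05 m

The algebra maintains full float precision, and intermediates appear rounded; rounded just once: four significant digits.
Convert: Sliding speed v = 2001 mm/s = 2.001 m/s. Path length L = v·t = 2.001 m/s × 6485 s = 1.298e+04 m.
Convert: Hardness H = 93.83 HV × 9.807 MPa/HV = 920.2 MPa = 9.202e+08 Pa.
Convert: Pad sides 24.23 mm × 22.86 mm = 0.02423 m × 0.02286 m. Contact area A = 0.02423 m × 0.02286 m = 5.539e-04 m².
Expressed in SI base units: W = 1258 N, H = 9.202e+08 Pa, K = 1.051e-06.
By Archard's law, V = K·W·L/H = 1.051e-06 · 1258 · 1.298e+04 / 9.202e+08 = 1.865e-08 m³.
Depth of wear h = V/A = 1.865e-08 / 5.539e-04 = 3.366e-05 m.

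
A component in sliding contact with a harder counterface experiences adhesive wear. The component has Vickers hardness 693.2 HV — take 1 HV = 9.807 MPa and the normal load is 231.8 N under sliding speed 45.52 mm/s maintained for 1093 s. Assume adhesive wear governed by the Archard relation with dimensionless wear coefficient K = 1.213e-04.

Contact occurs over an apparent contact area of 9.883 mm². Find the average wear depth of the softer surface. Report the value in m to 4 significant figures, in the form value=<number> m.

Every step maintains full float precision. Intermediates are printed rounded. Rounded once at the end to four significant figures.
Convert: Sliding speed v = 45.52 mm/s = 0.04552 m/s. Distance L = v·t = 0.04552 m/s × 1093 s = 49.75 m.
Convert: Hardness H = 693.2 HV × 9.807 MPa/HV = 6798 MPa = 6.798e+09 Pa.
Convert: Contact area A = 9.883 mm² = 9.883e-06 m².
SI base units throughout: W = 231.8 N, H = 6.798e+09 Pa, K = 1.213e-04.
The Archard volume V = K·W·L/H = 1.213e-04 · 231.8 · 49.75 / 6.798e+09 = 2.058e-10 m³.
Average depth h = V/A = 2.058e-10 / 9.883e-06 = 2.082e-05 m.

value=2.082e-05 m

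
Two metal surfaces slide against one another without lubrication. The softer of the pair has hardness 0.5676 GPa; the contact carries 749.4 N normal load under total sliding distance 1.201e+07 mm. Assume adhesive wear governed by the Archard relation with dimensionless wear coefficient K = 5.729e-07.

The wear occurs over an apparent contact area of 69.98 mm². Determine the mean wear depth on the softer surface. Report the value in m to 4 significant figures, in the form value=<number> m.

value=1.298e-04 m

Every step holds exact precision. Intermediates appear rounded; rounded just once, at four significant figures.
Convert: Total distance L = 1.201e+07 mm = 1.201e+04 m.
Convert: Hardness H = 0.5676 GPa = 5.676e+08 Pa.
Convert: Contact area A = 69.98 mm² = 6.998e-05 m².
Collected in SI base units: W = 749.4 N, H = 5.676e+08 Pa, K = 5.729e-07.
By Archard's law, V = K·W·L/H = 5.729e-07 · 749.4 · 1.201e+04 / 5.676e+08 = 9.084e-09 m³.
Mean depth h = V/A = 9.084e-09 / 6.998e-05 = 1.298e-04 m.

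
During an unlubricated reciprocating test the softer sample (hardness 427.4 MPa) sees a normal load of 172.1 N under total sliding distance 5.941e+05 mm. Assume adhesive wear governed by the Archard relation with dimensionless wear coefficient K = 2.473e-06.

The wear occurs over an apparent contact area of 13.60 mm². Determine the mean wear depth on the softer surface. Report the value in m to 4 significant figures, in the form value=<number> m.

Intermediate values are shown rounded — all arithmetic runs at full precision; one last rounding, at four significant figures.
Path length L = 5.941e+05 mm = 594.1 m.
Hardness H = 427.4 MPa = 4.274e+08 Pa.
Contact area A = 13.60 mm² = 1.360e-05 m².
Expressed in SI base units: W = 172.1 N, H = 4.274e+08 Pa, K = 2.473e-06.
Worn volume V = K·W·L/H = 2.473e-06 · 172.1 · 594.1 / 4.274e+08 = 5.916e-10 m³.
Mean depth h = V/A = 5.916e-10 / 1.360e-05 = 4.350e-05 m.

value=4.350e-05 m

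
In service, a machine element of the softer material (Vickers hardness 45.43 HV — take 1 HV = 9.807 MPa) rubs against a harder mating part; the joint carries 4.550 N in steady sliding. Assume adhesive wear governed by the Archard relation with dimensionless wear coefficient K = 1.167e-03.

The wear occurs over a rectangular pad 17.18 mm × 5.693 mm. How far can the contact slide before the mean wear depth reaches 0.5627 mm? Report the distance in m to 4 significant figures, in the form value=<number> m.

value=4618 m

Intermediates are displayed rounded — each operation keeps exact precision — a single final rounding to four significant digits.
Convert: Hardness H = 45.43 HV × 9.807 MPa/HV = 445.5 MPa = 4.455e+08 Pa.
Convert: Pad sides 17.18 mm × 5.693 mm = 0.01718 m × 0.005693 m. Contact area A = 0.01718 m × 0.005693 m = 9.781e-05 m².
Convert: Depth limit h_lim = 0.5627 mm = 5.627e-04 m.
In SI base units: W = 4.550 N, H = 4.455e+08 Pa, K = 1.167e-03.
Allowed volume V_lim = h_lim·A = 5.627e-04 · 9.781e-05 = 5.504e-08 m³.
So the life L = V_lim·H/(K·W) = 5.504e-08 · 4.455e+08 / (1.167e-03 · 4.550) = 4618 m.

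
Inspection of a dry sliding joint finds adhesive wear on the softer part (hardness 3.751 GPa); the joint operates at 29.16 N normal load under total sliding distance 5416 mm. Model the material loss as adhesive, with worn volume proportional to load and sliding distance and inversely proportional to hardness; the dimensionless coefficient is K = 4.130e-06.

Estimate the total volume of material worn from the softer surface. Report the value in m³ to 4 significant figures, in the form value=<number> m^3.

Intermediate values are shown rounded; the computation carries exact precision — rounded once at the end to 4 significant figures.
Convert: Distance covered L = 5416 mm = 5.416 m.
Convert: Hardness H = 3.751 GPa = 3.751e+09 Pa.
As SI base values: W = 29.16 N, H = 3.751e+09 Pa, K = 4.130e-06.
Wear volume V = K·W·L/H = 4.130e-06 · 29.16 · 5.416 / 3.751e+09 = 1.739e-13 m³.

value=1.739e-13 m^3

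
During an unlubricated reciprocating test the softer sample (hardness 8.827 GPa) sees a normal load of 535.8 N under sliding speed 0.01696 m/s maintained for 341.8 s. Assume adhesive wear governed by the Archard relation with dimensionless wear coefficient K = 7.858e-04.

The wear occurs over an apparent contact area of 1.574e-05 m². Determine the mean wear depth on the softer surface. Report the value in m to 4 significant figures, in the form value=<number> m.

All working math runs at full precision — intermediates are displayed rounded, and a lone final rounding to 4 significant figures.
Convert: The distance L = v·t = 0.01696 m/s × 341.8 s = 5.797 m.
Convert: Hardness H = 8.827 GPa = 8.827e+09 Pa.
Collected in SI base units: W = 535.8 N, H = 8.827e+09 Pa, K = 7.858e-04.
Wear volume V = K·W·L/H = 7.858e-04 · 535.8 · 5.797 / 8.827e+09 = 2.765e-10 m³.
Depth h = V/A = 2.765e-10 / 1.574e-05 = 1.757e-05 m.

value=1.757e-05 m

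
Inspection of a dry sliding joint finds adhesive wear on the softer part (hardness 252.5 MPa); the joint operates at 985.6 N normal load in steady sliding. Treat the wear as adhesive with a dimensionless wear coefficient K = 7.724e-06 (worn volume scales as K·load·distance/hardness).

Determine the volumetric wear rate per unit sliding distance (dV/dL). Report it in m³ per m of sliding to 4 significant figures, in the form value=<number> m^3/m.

value=3.015e-11 m^3/m

Intermediate values appear rounded; all working math keeps full precision. Rounded just once to four significant figures.
Hardness H = 252.5 MPa = 2.525e+08 Pa.
SI base units throughout: W = 985.6 N, H = 2.525e+08 Pa, K = 7.724e-06.
Wear rate dV/dL = K·W/H, so: 7.724e-06 · 985.6 / 2.525e+08 = 3.015e-11 m³/m.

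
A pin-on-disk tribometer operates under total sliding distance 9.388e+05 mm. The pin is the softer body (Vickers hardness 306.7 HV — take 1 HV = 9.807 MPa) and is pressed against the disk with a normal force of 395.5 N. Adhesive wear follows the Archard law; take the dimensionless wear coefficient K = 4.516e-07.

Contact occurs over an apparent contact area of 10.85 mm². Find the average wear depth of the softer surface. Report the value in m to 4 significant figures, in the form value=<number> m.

All arithmetic maintains full precision. Intermediates are printed rounded; rounded once at the end, at four significant figures.
Convert: Total distance L = 9.388e+05 mm = 938.8 m.
Convert: Hardness H = 306.7 HV × 9.807 MPa/HV = 3008 MPa = 3.008e+09 Pa.
Convert: Contact area A = 10.85 mm² = 1.085e-05 m².
Working in SI base units: W = 395.5 N, H = 3.008e+09 Pa, K = 4.516e-07.
The Archard volume V = K·W·L/H = 4.516e-07 · 395.5 · 938.8 / 3.008e+09 = 5.575e-11 m³.
Average depth h = V/A = 5.575e-11 / 1.085e-05 = 5.138e-06 m.

value=5.138e-06 m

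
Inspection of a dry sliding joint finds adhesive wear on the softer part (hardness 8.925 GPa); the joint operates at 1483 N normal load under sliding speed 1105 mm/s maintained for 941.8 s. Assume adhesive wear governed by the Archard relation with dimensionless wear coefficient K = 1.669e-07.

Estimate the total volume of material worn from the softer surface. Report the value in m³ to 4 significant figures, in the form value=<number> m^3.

value=2.886e-11 m^3

The intermediates are printed rounded — the algebra keeps full float precision. Rounded just once, at four significant figures.
Convert: Sliding speed v = 1105 mm/s = 1.105 m/s. Path length L = v·t = 1.105 m/s × 941.8 s = 1041 m.
Convert: Hardness H = 8.925 GPa = 8.925e+09 Pa.
As SI base values: W = 1483 N, H = 8.925e+09 Pa, K = 1.669e-07.
Archard relation: V = K·W·L/H = 1.669e-07 · 1483 · 1041 / 8.925e+09 = 2.886e-11 m³.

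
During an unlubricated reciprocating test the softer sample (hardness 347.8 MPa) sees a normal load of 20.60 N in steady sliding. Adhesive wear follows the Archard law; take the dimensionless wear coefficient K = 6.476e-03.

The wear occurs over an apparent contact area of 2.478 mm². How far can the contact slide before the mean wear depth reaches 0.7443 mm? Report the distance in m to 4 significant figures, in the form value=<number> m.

value=4.808 m

Intermediate values appear rounded; every step runs at full precision; rounded once at the end, at 4 significant figures.
Convert: Hardness H = 347.8 MPa = 3.478e+08 Pa.
Convert: Contact area A = 2.478 mm² = 2.478e-06 m².
Convert: Depth limit h_lim = 0.7443 mm = 7.443e-04 m.
As SI base values: W = 20.60 N, H = 3.478e+08 Pa, K = 6.476e-03.
Limit volume V_lim = h_lim·A = 7.443e-04 · 2.478e-06 = 1.844e-09 m³.
Inverting, life L = V_lim·H/(K·W) = 1.844e-09 · 3.478e+08 / (6.476e-03 · 20.60) = 4.808 m.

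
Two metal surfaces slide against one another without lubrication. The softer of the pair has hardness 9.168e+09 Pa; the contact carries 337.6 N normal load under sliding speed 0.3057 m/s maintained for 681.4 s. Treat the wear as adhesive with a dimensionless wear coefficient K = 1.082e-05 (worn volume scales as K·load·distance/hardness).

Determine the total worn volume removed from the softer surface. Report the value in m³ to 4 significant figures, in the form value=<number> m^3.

Intermediates are displayed rounded. The computation runs at exact precision; a lone final rounding, at 4 significant digits.
Convert: The distance L = v·t = 0.3057 m/s × 681.4 s = 208.3 m.
Collected in SI base units: W = 337.6 N, H = 9.168e+09 Pa, K = 1.082e-05.
Archard relation: V = K·W·L/H = 1.082e-05 · 337.6 · 208.3 / 9.168e+09 = 8.300e-11 m³.

value=8.300e-11 m^3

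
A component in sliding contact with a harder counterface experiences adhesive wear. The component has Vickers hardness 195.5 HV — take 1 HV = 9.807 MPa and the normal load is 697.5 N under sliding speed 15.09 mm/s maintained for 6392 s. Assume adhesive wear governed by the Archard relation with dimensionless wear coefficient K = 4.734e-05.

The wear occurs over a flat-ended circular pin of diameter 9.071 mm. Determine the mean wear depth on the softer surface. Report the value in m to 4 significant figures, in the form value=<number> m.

Each operation runs at full precision; quoted intermediates are rounded; rounded just once: four significant figures.
Convert: Sliding speed v = 15.09 mm/s = 0.01509 m/s. Total distance L = v·t = 0.01509 m/s × 6392 s = 96.46 m.
Convert: Hardness H = 195.5 HV × 9.807 MPa/HV = 1917 MPa = 1.917e+09 Pa.
Convert: Pin diameter d = 9.071 mm = 0.009071 m. Contact area A = π·d²/4 = π·(0.009071 m)²/4 = 6.462e-05 m².
SI base units throughout: W = 697.5 N, H = 1.917e+09 Pa, K = 4.734e-05.
By Archard's law, V = K·W·L/H = 4.734e-05 · 697.5 · 96.46 / 1.917e+09 = 1.661e-09 m³.
Mean depth h = V/A = 1.661e-09 / 6.462e-05 = 2.570e-05 m.

value=2.570e-05 m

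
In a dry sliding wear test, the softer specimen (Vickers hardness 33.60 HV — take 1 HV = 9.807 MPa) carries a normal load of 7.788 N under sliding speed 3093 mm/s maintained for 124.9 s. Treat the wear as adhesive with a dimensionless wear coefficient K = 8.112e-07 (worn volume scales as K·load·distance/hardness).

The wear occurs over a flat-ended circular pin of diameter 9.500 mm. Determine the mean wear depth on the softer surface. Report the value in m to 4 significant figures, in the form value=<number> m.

All arithmetic maintains exact precision; printed values are rounded. Rounded once at the end: four significant digits.
Convert: Sliding speed v = 3093 mm/s = 3.093 m/s. Path length L = v·t = 3.093 m/s × 124.9 s = 386.3 m.
Convert: Hardness H = 33.60 HV × 9.807 MPa/HV = 329.5 MPa = 3.295e+08 Pa.
Convert: Pin diameter d = 9.500 mm = 0.009500 m. Contact area A = π·d²/4 = π·(0.009500 m)²/4 = 7.088e-05 m².
Working in SI base units: W = 7.788 N, H = 3.295e+08 Pa, K = 8.112e-07.
Apply Archard: V = K·W·L/H = 8.112e-07 · 7.788 · 386.3 / 3.295e+08 = 7.407e-12 m³.
Average depth h = V/A = 7.407e-12 / 7.088e-05 = 1.045e-07 m.

value=1.045e-07 m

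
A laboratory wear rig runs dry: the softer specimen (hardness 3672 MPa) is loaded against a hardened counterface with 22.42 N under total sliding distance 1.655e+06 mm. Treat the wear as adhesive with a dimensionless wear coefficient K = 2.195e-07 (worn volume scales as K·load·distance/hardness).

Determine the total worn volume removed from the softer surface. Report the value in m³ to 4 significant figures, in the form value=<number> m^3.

Intermediates appear rounded; all working math carries full precision — a lone final rounding: 4 significant figures.
Total distance L = 1.655e+06 mm = 1655 m.
Hardness H = 3672 MPa = 3.672e+09 Pa.
Expressed in SI base units: W = 22.42 N, H = 3.672e+09 Pa, K = 2.195e-07.
Volume removed: V = K·W·L/H = 2.195e-07 · 22.42 · 1655 / 3.672e+09 = 2.218e-12 m³.

value=2.218e-12 m^3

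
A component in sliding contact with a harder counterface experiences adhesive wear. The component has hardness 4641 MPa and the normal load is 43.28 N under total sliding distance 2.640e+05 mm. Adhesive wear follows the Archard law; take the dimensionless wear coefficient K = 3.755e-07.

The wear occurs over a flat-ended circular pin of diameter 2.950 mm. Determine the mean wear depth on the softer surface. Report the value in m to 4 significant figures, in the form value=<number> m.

value=1.353e-07 m

Each operation maintains full precision; intermediate values are printed rounded, and one last rounding to four significant figures.
The distance L = 2.640e+05 mm = 264.0 m.
Hardness H = 4641 MPa = 4.641e+09 Pa.
Pin diameter d = 2.950 mm = 0.002950 m. Contact area A = π·d²/4 = π·(0.002950 m)²/4 = 6.835e-06 m².
In SI base units, W = 43.28 N, H = 4.641e+09 Pa, K = 3.755e-07.
Worn volume V = K·W·L/H = 3.755e-07 · 43.28 · 264.0 / 4.641e+09 = 9.245e-13 m³.
Mean wear depth h = V/A = 9.245e-13 / 6.835e-06 = 1.353e-07 m.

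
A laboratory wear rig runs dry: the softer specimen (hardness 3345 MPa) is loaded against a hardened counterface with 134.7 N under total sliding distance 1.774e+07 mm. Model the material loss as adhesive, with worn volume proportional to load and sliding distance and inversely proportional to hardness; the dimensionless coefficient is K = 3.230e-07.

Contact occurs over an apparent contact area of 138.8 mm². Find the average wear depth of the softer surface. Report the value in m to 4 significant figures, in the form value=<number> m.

Intermediates are printed rounded. All working math keeps full float precision — rounded once at the end to 4 significant digits.
Distance covered L = 1.774e+07 mm = 1.774e+04 m.
Hardness H = 3345 MPa = 3.345e+09 Pa.
Contact area A = 138.8 mm² = 1.388e-04 m².
Working in SI base units: W = 134.7 N, H = 3.345e+09 Pa, K = 3.230e-07.
Worn volume V = K·W·L/H = 3.230e-07 · 134.7 · 1.774e+04 / 3.345e+09 = 2.307e-10 m³.
Average depth h = V/A = 2.307e-10 / 1.388e-04 = 1.662e-06 m.

value=1.662e-06 m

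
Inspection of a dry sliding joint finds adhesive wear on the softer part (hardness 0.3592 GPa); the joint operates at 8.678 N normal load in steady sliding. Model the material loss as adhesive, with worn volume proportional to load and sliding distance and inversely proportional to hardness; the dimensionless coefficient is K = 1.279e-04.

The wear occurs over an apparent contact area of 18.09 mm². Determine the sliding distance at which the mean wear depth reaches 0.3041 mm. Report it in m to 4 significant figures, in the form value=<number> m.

Quoted intermediates are rounded. The algebra keeps full float precision — one last rounding to 4 significant digits.
Convert: Hardness H = 0.3592 GPa = 3.592e+08 Pa.
Convert: Contact area A = 18.09 mm² = 1.809e-05 m².
Convert: Depth limit h_lim = 0.3041 mm = 3.041e-04 m.
Expressed in SI base units: W = 8.678 N, H = 3.592e+08 Pa, K = 1.279e-04.
At the depth limit, V_lim = h_lim·A = 3.041e-04 · 1.809e-05 = 5.501e-09 m³.
Life L = V_lim·H/(K·W) = 5.501e-09 · 3.592e+08 / (1.279e-04 · 8.678) = 1780 m.

value=1780 m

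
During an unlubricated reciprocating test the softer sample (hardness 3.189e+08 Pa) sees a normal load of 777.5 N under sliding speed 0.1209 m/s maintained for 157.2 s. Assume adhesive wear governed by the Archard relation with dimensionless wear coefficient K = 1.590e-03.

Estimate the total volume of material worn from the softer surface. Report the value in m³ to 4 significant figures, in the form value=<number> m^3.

All arithmetic holds full precision. Displayed values are rounded. Rounded just once: 4 significant figures.
Distance covered L = v·t = 0.1209 m/s × 157.2 s = 19.01 m.
In SI base units, W = 777.5 N, H = 3.189e+08 Pa, K = 1.590e-03.
Archard volume V = K·W·L/H = 1.590e-03 · 777.5 · 19.01 / 3.189e+08 = 7.368e-08 m³.

value=7.368e-08 m^3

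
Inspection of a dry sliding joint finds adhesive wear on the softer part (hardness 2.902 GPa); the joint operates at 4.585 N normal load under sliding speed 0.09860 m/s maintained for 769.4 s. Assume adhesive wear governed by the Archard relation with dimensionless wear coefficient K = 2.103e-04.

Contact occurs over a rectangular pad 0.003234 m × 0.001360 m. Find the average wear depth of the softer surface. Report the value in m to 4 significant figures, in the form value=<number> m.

value=5.731e-06 m

Displayed values are rounded — each operation keeps full precision — one last rounding to 4 significant figures.
Distance covered L = v·t = 0.09860 m/s × 769.4 s = 75.86 m.
Hardness H = 2.902 GPa = 2.902e+09 Pa.
Contact area A = 0.003234 m × 0.001360 m = 4.398e-06 m².
As SI base values: W = 4.585 N, H = 2.902e+09 Pa, K = 2.103e-04.
The Archard volume V = K·W·L/H = 2.103e-04 · 4.585 · 75.86 / 2.902e+09 = 2.521e-11 m³.
Wear depth h = V/A = 2.521e-11 / 4.398e-06 = 5.731e-06 m.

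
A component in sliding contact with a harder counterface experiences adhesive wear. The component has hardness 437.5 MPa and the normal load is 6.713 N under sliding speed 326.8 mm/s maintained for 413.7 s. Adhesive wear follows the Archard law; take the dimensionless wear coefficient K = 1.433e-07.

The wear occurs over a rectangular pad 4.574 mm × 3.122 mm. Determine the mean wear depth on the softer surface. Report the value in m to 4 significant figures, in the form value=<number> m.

The algebra keeps exact precision — intermediates appear rounded — a lone final rounding: four significant figures.
Sliding speed v = 326.8 mm/s = 0.3268 m/s. Total distance L = v·t = 0.3268 m/s × 413.7 s = 135.2 m.
Hardness H = 437.5 MPa = 4.375e+08 Pa.
Pad sides 4.574 mm × 3.122 mm = 0.004574 m × 0.003122 m. Contact area A = 0.004574 m × 0.003122 m = 1.428e-05 m².
Expressed in SI base units: W = 6.713 N, H = 4.375e+08 Pa, K = 1.433e-07.
Archard volume V = K·W·L/H = 1.433e-07 · 6.713 · 135.2 / 4.375e+08 = 2.973e-13 m³.
Mean wear depth h = V/A = 2.973e-13 / 1.428e-05 = 2.082e-08 m.

value=2.082e-08 m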